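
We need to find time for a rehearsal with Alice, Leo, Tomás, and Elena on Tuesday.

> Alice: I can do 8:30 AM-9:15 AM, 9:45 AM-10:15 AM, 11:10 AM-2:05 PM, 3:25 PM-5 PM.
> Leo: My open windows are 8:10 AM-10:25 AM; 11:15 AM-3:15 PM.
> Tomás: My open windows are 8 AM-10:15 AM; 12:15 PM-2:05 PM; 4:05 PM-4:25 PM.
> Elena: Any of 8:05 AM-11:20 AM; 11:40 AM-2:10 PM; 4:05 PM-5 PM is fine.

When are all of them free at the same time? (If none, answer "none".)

08:30-09:15, 09:45-10:15, 12:15-14:05

Alice ∩ Leo: 08:30-09:15, 09:45-10:15, 11:15-14:05.
Alice ∩ Leo ∩ Tomás: 08:30-09:15, 09:45-10:15, 12:15-14:05.
Alice ∩ Leo ∩ Tomás ∩ Elena: 08:30-09:15, 09:45-10:15, 12:15-14:05.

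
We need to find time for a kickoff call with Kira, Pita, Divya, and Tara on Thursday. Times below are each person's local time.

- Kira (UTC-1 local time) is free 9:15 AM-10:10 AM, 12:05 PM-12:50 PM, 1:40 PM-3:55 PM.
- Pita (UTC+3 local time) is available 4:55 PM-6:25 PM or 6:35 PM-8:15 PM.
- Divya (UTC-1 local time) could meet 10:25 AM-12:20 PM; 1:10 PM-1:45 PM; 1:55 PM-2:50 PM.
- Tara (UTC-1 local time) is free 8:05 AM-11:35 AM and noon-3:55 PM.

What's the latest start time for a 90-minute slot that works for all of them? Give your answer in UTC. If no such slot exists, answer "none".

Kira in UTC: 10:15-11:10, 13:05-13:50, 14:40-16:55 (add 1h to convert from UTC-1).
Pita in UTC: 13:55-15:25, 15:35-17:15 (subtract 3h to convert from UTC+3).
Divya in UTC: 11:25-13:20, 14:10-14:45, 14:55-15:50 (add 1h to convert from UTC-1).
Tara in UTC: 09:05-12:35, 13:00-16:55 (add 1h to convert from UTC-1).
Kira ∩ Pita: 14:40-15:25, 15:35-16:55.
Kira ∩ Pita ∩ Divya: 14:40-14:45, 14:55-15:25, 15:35-15:50.
Kira ∩ Pita ∩ Divya ∩ Tara: 14:40-14:45, 14:55-15:25, 15:35-15:50.
So the common availability across everyone is 14:40-14:45, 14:55-15:25, 15:35-15:50.
No common window is at least 90 minutes long.

none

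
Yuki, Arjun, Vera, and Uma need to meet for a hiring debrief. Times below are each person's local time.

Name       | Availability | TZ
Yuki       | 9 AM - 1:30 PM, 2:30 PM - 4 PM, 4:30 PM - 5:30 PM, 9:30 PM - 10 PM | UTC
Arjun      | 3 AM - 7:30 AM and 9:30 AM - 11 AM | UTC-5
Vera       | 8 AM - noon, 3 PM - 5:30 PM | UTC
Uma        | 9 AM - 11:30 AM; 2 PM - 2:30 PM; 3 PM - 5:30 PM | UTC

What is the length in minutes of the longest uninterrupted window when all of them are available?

150

Yuki in UTC: 09:00-13:30, 14:30-16:00, 16:30-17:30, 21:30-22:00.
Arjun in UTC: 08:00-12:30, 14:30-16:00 (add 5h to convert from UTC-5).
Vera in UTC: 08:00-12:00, 15:00-17:30.
Uma in UTC: 09:00-11:30, 14:00-14:30, 15:00-17:30.
Yuki ∩ Arjun: 09:00-12:30, 14:30-16:00.
Yuki ∩ Arjun ∩ Vera: 09:00-12:00, 15:00-16:00.
Yuki ∩ Arjun ∩ Vera ∩ Uma: 09:00-11:30, 15:00-16:00.
So the common availability across everyone is 09:00-11:30, 15:00-16:00.
The longest is 09:00-11:30 at 150 minutes.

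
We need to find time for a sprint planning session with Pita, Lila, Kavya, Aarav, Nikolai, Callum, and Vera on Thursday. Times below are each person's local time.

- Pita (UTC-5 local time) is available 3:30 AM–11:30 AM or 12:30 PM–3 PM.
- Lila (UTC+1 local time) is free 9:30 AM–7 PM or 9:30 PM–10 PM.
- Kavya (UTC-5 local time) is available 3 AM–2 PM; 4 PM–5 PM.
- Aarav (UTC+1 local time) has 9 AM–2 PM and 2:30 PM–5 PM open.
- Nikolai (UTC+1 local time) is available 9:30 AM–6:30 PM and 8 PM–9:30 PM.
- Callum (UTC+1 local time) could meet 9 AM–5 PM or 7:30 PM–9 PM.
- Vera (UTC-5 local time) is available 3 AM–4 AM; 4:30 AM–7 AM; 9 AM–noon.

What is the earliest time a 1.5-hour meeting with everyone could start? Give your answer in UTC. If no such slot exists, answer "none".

Pita in UTC: 08:30-16:30, 17:30-20:00 (add 5h to convert from UTC-5).
Lila in UTC: 08:30-18:00, 20:30-21:00 (subtract 1h to convert from UTC+1).
Kavya in UTC: 08:00-19:00, 21:00-22:00 (add 5h to convert from UTC-5).
Aarav in UTC: 08:00-13:00, 13:30-16:00 (subtract 1h to convert from UTC+1).
Nikolai in UTC: 08:30-17:30, 19:00-20:30 (subtract 1h to convert from UTC+1).
Callum in UTC: 08:00-16:00, 18:30-20:00 (subtract 1h to convert from UTC+1).
Vera in UTC: 08:00-09:00, 09:30-12:00, 14:00-17:00 (add 5h to convert from UTC-5).
Pita ∩ Lila: 08:30-16:30, 17:30-18:00.
Pita ∩ Lila ∩ Kavya: 08:30-16:30, 17:30-18:00.
Pita ∩ Lila ∩ Kavya ∩ Aarav: 08:30-13:00, 13:30-16:00.
Pita ∩ Lila ∩ Kavya ∩ Aarav ∩ Nikolai: 08:30-13:00, 13:30-16:00.
Pita ∩ Lila ∩ Kavya ∩ Aarav ∩ Nikolai ∩ Callum: 08:30-13:00, 13:30-16:00.
Pita ∩ Lila ∩ Kavya ∩ Aarav ∩ Nikolai ∩ Callum ∩ Vera: 08:30-09:00, 09:30-12:00, 14:00-16:00.
So the common availability across everyone is 08:30-09:00, 09:30-12:00, 14:00-16:00.
The first common window of at least 90 minutes is 09:30-12:00, so the earliest start is 09:30.

09:30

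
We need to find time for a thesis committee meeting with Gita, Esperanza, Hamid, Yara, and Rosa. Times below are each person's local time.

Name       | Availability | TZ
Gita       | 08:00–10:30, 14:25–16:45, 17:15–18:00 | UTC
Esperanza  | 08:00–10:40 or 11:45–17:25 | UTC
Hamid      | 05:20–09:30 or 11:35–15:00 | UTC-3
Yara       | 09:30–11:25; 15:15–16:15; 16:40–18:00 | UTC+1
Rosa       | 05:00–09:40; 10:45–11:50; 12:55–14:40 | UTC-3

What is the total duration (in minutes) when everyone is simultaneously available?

Gita in UTC: 08:00-10:30, 14:25-16:45, 17:15-18:00.
Esperanza in UTC: 08:00-10:40, 11:45-17:25.
Hamid in UTC: 08:20-12:30, 14:35-18:00 (add 3h to convert from UTC-3).
Yara in UTC: 08:30-10:25, 14:15-15:15, 15:40-17:00 (subtract 1h to convert from UTC+1).
Rosa in UTC: 08:00-12:40, 13:45-14:50, 15:55-17:40 (add 3h to convert from UTC-3).
Gita ∩ Esperanza: 08:00-10:30, 14:25-16:45, 17:15-17:25.
Gita ∩ Esperanza ∩ Hamid: 08:20-10:30, 14:35-16:45, 17:15-17:25.
Gita ∩ Esperanza ∩ Hamid ∩ Yara: 08:30-10:25, 14:35-15:15, 15:40-16:45.
Gita ∩ Esperanza ∩ Hamid ∩ Yara ∩ Rosa: 08:30-10:25, 14:35-14:50, 15:55-16:45.
So the common availability across everyone is 08:30-10:25, 14:35-14:50, 15:55-16:45.
Summing the common windows: 115 + 15 + 50 = 180 minutes.

180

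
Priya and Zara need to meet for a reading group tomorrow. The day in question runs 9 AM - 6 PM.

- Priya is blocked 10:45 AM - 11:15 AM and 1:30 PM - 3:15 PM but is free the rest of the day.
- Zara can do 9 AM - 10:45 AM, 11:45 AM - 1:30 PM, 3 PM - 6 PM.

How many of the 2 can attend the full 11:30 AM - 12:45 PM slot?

1

Priya free: 09:00-10:45, 11:15-13:30, 15:15-18:00 (invert busy blocks within the working day).
Zara free: 09:00-10:45, 11:45-13:30, 15:00-18:00.
Priya can make the full 11:30-12:45 slot — that's 1.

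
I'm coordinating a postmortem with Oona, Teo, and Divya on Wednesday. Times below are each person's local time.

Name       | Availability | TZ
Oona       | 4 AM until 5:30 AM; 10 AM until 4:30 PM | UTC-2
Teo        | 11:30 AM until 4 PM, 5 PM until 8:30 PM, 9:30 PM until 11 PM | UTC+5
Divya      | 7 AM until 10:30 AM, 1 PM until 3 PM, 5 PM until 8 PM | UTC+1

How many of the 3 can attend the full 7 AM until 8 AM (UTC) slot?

2

Oona in UTC: 06:00-07:30, 12:00-18:30 (add 2h to convert from UTC-2).
Teo in UTC: 06:30-11:00, 12:00-15:30, 16:30-18:00 (subtract 5h to convert from UTC+5).
Divya in UTC: 06:00-09:30, 12:00-14:00, 16:00-19:00 (subtract 1h to convert from UTC+1).
Teo and Divya can make the full 07:00-08:00 slot — that's 2.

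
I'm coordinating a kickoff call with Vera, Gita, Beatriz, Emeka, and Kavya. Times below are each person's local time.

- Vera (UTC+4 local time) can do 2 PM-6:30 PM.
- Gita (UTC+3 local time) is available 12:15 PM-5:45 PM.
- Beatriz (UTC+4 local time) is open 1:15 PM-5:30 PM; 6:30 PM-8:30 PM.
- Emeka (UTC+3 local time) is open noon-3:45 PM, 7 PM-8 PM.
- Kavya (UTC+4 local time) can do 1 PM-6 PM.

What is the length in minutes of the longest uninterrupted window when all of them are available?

165

Vera in UTC: 10:00-14:30 (subtract 4h to convert from UTC+4).
Gita in UTC: 09:15-14:45 (subtract 3h to convert from UTC+3).
Beatriz in UTC: 09:15-13:30, 14:30-16:30 (subtract 4h to convert from UTC+4).
Emeka in UTC: 09:00-12:45, 16:00-17:00 (subtract 3h to convert from UTC+3).
Kavya in UTC: 09:00-14:00 (subtract 4h to convert from UTC+4).
Vera ∩ Gita: 10:00-14:30.
Vera ∩ Gita ∩ Beatriz: 10:00-13:30.
Vera ∩ Gita ∩ Beatriz ∩ Emeka: 10:00-12:45.
Vera ∩ Gita ∩ Beatriz ∩ Emeka ∩ Kavya: 10:00-12:45.
Those are the intersection windows.
The longest is 10:00-12:45 at 165 minutes.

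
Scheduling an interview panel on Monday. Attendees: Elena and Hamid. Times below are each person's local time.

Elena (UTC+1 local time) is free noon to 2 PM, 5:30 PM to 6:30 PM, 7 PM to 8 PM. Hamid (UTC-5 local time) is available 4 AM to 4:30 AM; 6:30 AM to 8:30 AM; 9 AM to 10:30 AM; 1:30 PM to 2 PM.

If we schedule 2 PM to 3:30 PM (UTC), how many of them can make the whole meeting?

Elena in UTC: 11:00-13:00, 16:30-17:30, 18:00-19:00 (subtract 1h to convert from UTC+1).
Hamid in UTC: 09:00-09:30, 11:30-13:30, 14:00-15:30, 18:30-19:00 (add 5h to convert from UTC-5).
Hamid can make the full 14:00-15:30 slot — that's 1.

1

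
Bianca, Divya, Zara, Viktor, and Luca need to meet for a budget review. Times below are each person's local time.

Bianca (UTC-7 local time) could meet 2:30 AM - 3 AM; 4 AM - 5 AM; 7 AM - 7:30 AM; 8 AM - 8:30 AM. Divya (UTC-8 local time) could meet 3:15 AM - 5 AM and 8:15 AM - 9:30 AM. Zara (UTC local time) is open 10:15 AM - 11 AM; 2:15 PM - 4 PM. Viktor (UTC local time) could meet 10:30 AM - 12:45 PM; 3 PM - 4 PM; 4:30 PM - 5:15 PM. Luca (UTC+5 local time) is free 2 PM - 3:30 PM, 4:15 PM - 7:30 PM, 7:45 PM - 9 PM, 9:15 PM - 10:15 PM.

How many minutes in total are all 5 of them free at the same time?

Bianca in UTC: 09:30-10:00, 11:00-12:00, 14:00-14:30, 15:00-15:30 (add 7h to convert from UTC-7).
Divya in UTC: 11:15-13:00, 16:15-17:30 (add 8h to convert from UTC-8).
Zara in UTC: 10:15-11:00, 14:15-16:00.
Viktor in UTC: 10:30-12:45, 15:00-16:00, 16:30-17:15.
Luca in UTC: 09:00-10:30, 11:15-14:30, 14:45-16:00, 16:15-17:15 (subtract 5h to convert from UTC+5).
Bianca ∩ Divya: 11:15-12:00.
Bianca ∩ Divya ∩ Zara: ∅.
Bianca ∩ Divya ∩ Zara ∩ Viktor: ∅.
Bianca ∩ Divya ∩ Zara ∩ Viktor ∩ Luca: ∅.
There is no time when everyone is free.
There is no common window, so the total is 0 minutes.

0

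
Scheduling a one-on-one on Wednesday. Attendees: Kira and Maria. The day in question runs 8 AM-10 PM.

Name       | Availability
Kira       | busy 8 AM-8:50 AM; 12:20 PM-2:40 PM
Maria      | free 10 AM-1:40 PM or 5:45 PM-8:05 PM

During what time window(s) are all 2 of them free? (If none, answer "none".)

Kira free: 08:50-12:20, 14:40-22:00 (invert busy blocks within the working day).
Maria free: 10:00-13:40, 17:45-20:05.
Kira ∩ Maria: 10:00-12:20, 17:45-20:05.

10:00-12:20, 17:45-20:05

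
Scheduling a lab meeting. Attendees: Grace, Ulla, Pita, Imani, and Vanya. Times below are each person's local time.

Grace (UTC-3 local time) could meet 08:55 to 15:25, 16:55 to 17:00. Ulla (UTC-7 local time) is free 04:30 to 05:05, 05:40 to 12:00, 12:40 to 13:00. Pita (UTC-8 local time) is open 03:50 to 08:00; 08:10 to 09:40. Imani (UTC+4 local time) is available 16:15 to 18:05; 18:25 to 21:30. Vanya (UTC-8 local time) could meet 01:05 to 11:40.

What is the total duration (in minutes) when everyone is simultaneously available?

Grace in UTC: 11:55-18:25, 19:55-20:00 (add 3h to convert from UTC-3).
Ulla in UTC: 11:30-12:05, 12:40-19:00, 19:40-20:00 (add 7h to convert from UTC-7).
Pita in UTC: 11:50-16:00, 16:10-17:40 (add 8h to convert from UTC-8).
Imani in UTC: 12:15-14:05, 14:25-17:30 (subtract 4h to convert from UTC+4).
Vanya in UTC: 09:05-19:40 (add 8h to convert from UTC-8).
Grace ∩ Ulla: 11:55-12:05, 12:40-18:25, 19:55-20:00.
Grace ∩ Ulla ∩ Pita: 11:55-12:05, 12:40-16:00, 16:10-17:40.
Grace ∩ Ulla ∩ Pita ∩ Imani: 12:40-14:05, 14:25-16:00, 16:10-17:30.
Grace ∩ Ulla ∩ Pita ∩ Imani ∩ Vanya: 12:40-14:05, 14:25-16:00, 16:10-17:30.
Those are the intersection windows.
Summing the common windows: 85 + 95 + 80 = 260 minutes.

260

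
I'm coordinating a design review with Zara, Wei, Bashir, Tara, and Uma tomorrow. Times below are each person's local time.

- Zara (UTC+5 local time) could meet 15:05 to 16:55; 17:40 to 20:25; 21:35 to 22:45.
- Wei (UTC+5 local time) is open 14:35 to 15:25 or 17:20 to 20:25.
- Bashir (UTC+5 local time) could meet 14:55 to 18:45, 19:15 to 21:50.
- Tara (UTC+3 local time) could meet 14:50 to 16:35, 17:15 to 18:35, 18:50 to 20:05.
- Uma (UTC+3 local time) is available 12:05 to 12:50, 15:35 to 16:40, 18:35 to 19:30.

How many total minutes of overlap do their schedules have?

55

Zara in UTC: 10:05-11:55, 12:40-15:25, 16:35-17:45 (subtract 5h to convert from UTC+5).
Wei in UTC: 09:35-10:25, 12:20-15:25 (subtract 5h to convert from UTC+5).
Bashir in UTC: 09:55-13:45, 14:15-16:50 (subtract 5h to convert from UTC+5).
Tara in UTC: 11:50-13:35, 14:15-15:35, 15:50-17:05 (subtract 3h to convert from UTC+3).
Uma in UTC: 09:05-09:50, 12:35-13:40, 15:35-16:30 (subtract 3h to convert from UTC+3).
Zara ∩ Wei: 10:05-10:25, 12:40-15:25.
Zara ∩ Wei ∩ Bashir: 10:05-10:25, 12:40-13:45, 14:15-15:25.
Zara ∩ Wei ∩ Bashir ∩ Tara: 12:40-13:35, 14:15-15:25.
Zara ∩ Wei ∩ Bashir ∩ Tara ∩ Uma: 12:40-13:35.
That's a single block of 55 minutes.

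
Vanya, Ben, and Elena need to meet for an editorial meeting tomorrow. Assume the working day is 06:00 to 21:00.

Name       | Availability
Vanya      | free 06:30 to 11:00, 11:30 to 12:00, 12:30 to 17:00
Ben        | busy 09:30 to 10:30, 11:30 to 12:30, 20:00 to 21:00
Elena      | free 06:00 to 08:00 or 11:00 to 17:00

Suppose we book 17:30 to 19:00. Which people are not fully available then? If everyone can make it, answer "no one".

Elena, Vanya

Vanya free: 06:30-11:00, 11:30-12:00, 12:30-17:00.
Ben free: 06:00-09:30, 10:30-11:30, 12:30-20:00 (invert busy blocks within the working day).
Elena free: 06:00-08:00, 11:00-17:00.
Vanya: not fully free for 17:30-19:00. Ben: free for 17:30-19:00. Elena: not fully free for 17:30-19:00.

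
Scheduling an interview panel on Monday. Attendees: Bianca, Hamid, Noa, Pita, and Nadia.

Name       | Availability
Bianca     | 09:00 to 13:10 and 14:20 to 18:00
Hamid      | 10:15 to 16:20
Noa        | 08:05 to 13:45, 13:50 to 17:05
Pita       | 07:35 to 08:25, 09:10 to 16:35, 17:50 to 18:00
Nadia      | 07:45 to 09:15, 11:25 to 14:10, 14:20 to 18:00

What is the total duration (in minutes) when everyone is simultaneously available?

Bianca ∩ Hamid: 10:15-13:10, 14:20-16:20.
Bianca ∩ Hamid ∩ Noa: 10:15-13:10, 14:20-16:20.
Bianca ∩ Hamid ∩ Noa ∩ Pita: 10:15-13:10, 14:20-16:20.
Bianca ∩ Hamid ∩ Noa ∩ Pita ∩ Nadia: 11:25-13:10, 14:20-16:20.
Those are the intersection windows.
Summing the common windows: 105 + 120 = 225 minutes.

225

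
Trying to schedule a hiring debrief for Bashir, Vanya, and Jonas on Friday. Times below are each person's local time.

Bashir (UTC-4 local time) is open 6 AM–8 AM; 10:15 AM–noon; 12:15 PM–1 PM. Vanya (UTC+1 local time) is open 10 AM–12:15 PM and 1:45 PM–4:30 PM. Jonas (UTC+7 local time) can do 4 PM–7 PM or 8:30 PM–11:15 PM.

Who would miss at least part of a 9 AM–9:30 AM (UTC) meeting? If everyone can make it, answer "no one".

Bashir

Bashir in UTC: 10:00-12:00, 14:15-16:00, 16:15-17:00 (add 4h to convert from UTC-4).
Vanya in UTC: 09:00-11:15, 12:45-15:30 (subtract 1h to convert from UTC+1).
Jonas in UTC: 09:00-12:00, 13:30-16:15 (subtract 7h to convert from UTC+7).
Bashir: not fully free for 09:00-09:30. Vanya: free for 09:00-09:30. Jonas: free for 09:00-09:30.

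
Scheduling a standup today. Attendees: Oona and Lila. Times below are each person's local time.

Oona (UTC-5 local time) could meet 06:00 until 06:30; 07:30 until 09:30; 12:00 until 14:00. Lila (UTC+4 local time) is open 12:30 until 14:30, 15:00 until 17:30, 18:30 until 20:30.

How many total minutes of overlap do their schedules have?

Oona in UTC: 11:00-11:30, 12:30-14:30, 17:00-19:00 (add 5h to convert from UTC-5).
Lila in UTC: 08:30-10:30, 11:00-13:30, 14:30-16:30 (subtract 4h to convert from UTC+4).
Oona ∩ Lila: 11:00-11:30, 12:30-13:30.
So the common availability across everyone is 11:00-11:30, 12:30-13:30.
Summing the common windows: 30 + 60 = 90 minutes.

90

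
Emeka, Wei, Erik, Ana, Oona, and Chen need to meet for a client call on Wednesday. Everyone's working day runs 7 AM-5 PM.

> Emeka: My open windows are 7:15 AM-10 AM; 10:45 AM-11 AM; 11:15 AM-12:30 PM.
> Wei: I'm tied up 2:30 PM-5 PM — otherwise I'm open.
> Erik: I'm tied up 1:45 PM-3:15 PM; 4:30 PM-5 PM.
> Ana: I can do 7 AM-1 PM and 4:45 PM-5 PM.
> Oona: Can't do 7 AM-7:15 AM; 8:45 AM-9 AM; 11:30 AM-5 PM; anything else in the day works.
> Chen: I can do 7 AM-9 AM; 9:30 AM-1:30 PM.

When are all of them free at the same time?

07:15-08:45, 09:30-10:00, 10:45-11:00, 11:15-11:30

Emeka free: 07:15-10:00, 10:45-11:00, 11:15-12:30.
Wei free: 07:00-14:30 (invert busy blocks within the working day).
Erik free: 07:00-13:45, 15:15-16:30 (invert busy blocks within the working day).
Ana free: 07:00-13:00, 16:45-17:00.
Oona free: 07:15-08:45, 09:00-11:30 (invert busy blocks within the working day).
Chen free: 07:00-09:00, 09:30-13:30.
Emeka ∩ Wei: 07:15-10:00, 10:45-11:00, 11:15-12:30.
Emeka ∩ Wei ∩ Erik: 07:15-10:00, 10:45-11:00, 11:15-12:30.
Emeka ∩ Wei ∩ Erik ∩ Ana: 07:15-10:00, 10:45-11:00, 11:15-12:30.
Emeka ∩ Wei ∩ Erik ∩ Ana ∩ Oona: 07:15-08:45, 09:00-10:00, 10:45-11:00, 11:15-11:30.
Emeka ∩ Wei ∩ Erik ∩ Ana ∩ Oona ∩ Chen: 07:15-08:45, 09:30-10:00, 10:45-11:00, 11:15-11:30.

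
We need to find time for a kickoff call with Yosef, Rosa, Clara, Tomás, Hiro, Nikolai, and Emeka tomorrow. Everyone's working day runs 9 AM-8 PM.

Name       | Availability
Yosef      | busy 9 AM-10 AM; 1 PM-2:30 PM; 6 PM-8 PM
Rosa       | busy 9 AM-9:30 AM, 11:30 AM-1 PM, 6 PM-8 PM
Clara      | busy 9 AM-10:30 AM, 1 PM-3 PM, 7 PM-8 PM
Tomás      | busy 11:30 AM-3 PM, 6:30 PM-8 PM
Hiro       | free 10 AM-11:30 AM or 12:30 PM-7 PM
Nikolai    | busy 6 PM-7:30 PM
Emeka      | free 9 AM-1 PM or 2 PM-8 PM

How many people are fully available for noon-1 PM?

Yosef free: 10:00-13:00, 14:30-18:00 (invert busy blocks within the working day).
Rosa free: 09:30-11:30, 13:00-18:00 (invert busy blocks within the working day).
Clara free: 10:30-13:00, 15:00-19:00 (invert busy blocks within the working day).
Tomás free: 09:00-11:30, 15:00-18:30 (invert busy blocks within the working day).
Hiro free: 10:00-11:30, 12:30-19:00.
Nikolai free: 09:00-18:00, 19:30-20:00 (invert busy blocks within the working day).
Emeka free: 09:00-13:00, 14:00-20:00.
Yosef, Clara, Nikolai, and Emeka can make the full 12:00-13:00 slot — that's 4.

4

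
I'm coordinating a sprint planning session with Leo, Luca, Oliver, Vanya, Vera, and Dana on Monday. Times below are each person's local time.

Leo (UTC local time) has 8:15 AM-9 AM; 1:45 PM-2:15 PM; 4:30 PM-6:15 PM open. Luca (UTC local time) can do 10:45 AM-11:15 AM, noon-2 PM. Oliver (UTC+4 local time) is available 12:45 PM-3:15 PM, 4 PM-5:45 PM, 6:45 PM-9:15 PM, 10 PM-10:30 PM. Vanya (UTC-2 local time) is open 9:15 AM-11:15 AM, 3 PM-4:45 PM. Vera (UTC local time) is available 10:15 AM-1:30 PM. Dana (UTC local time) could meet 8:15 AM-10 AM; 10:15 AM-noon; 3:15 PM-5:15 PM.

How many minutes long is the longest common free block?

0

Leo in UTC: 08:15-09:00, 13:45-14:15, 16:30-18:15.
Luca in UTC: 10:45-11:15, 12:00-14:00.
Oliver in UTC: 08:45-11:15, 12:00-13:45, 14:45-17:15, 18:00-18:30 (subtract 4h to convert from UTC+4).
Vanya in UTC: 11:15-13:15, 17:00-18:45 (add 2h to convert from UTC-2).
Vera in UTC: 10:15-13:30.
Dana in UTC: 08:15-10:00, 10:15-12:00, 15:15-17:15.
Leo ∩ Luca: 13:45-14:00.
Leo ∩ Luca ∩ Oliver: ∅.
Leo ∩ Luca ∩ Oliver ∩ Vanya: ∅.
Leo ∩ Luca ∩ Oliver ∩ Vanya ∩ Vera: ∅.
Leo ∩ Luca ∩ Oliver ∩ Vanya ∩ Vera ∩ Dana: ∅.
There is no time when everyone is free.
No common window exists, so the longest block is 0 minutes.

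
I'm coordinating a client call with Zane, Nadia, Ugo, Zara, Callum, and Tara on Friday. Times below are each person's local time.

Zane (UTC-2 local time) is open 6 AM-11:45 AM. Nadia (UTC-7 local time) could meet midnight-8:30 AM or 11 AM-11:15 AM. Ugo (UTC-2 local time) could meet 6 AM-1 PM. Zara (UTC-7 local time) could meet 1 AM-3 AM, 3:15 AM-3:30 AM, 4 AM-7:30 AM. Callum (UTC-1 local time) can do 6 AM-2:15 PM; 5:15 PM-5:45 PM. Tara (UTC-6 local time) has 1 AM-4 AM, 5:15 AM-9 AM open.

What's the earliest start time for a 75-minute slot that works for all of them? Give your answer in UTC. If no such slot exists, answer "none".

08:00

Zane in UTC: 08:00-13:45 (add 2h to convert from UTC-2).
Nadia in UTC: 07:00-15:30, 18:00-18:15 (add 7h to convert from UTC-7).
Ugo in UTC: 08:00-15:00 (add 2h to convert from UTC-2).
Zara in UTC: 08:00-10:00, 10:15-10:30, 11:00-14:30 (add 7h to convert from UTC-7).
Callum in UTC: 07:00-15:15, 18:15-18:45 (add 1h to convert from UTC-1).
Tara in UTC: 07:00-10:00, 11:15-15:00 (add 6h to convert from UTC-6).
Zane ∩ Nadia: 08:00-13:45.
Zane ∩ Nadia ∩ Ugo: 08:00-13:45.
Zane ∩ Nadia ∩ Ugo ∩ Zara: 08:00-10:00, 10:15-10:30, 11:00-13:45.
Zane ∩ Nadia ∩ Ugo ∩ Zara ∩ Callum: 08:00-10:00, 10:15-10:30, 11:00-13:45.
Zane ∩ Nadia ∩ Ugo ∩ Zara ∩ Callum ∩ Tara: 08:00-10:00, 11:15-13:45.
The first common window of at least 75 minutes is 08:00-10:00, so the earliest start is 08:00.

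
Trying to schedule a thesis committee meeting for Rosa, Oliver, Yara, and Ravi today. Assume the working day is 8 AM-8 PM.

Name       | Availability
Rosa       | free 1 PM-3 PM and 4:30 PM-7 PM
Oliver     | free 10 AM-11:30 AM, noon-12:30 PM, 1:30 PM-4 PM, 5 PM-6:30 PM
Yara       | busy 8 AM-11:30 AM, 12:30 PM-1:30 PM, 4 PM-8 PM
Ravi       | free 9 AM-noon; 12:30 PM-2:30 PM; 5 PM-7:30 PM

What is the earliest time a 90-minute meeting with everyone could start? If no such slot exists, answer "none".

none

Rosa free: 13:00-15:00, 16:30-19:00.
Oliver free: 10:00-11:30, 12:00-12:30, 13:30-16:00, 17:00-18:30.
Yara free: 11:30-12:30, 13:30-16:00 (invert busy blocks within the working day).
Ravi free: 09:00-12:00, 12:30-14:30, 17:00-19:30.
Rosa ∩ Oliver: 13:30-15:00, 17:00-18:30.
Rosa ∩ Oliver ∩ Yara: 13:30-15:00.
Rosa ∩ Oliver ∩ Yara ∩ Ravi: 13:30-14:30.
So the common availability across everyone is 13:30-14:30.
No common window is at least 90 minutes long.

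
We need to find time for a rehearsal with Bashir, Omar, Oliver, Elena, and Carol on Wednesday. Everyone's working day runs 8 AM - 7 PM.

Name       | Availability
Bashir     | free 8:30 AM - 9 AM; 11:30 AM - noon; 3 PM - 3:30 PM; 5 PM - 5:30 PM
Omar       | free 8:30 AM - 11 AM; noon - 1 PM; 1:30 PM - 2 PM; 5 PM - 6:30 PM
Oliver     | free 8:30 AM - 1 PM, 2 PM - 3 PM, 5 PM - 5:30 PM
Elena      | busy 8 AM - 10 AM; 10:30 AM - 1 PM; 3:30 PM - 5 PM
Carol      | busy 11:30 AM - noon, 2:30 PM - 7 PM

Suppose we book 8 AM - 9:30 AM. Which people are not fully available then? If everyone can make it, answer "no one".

Bashir free: 08:30-09:00, 11:30-12:00, 15:00-15:30, 17:00-17:30.
Omar free: 08:30-11:00, 12:00-13:00, 13:30-14:00, 17:00-18:30.
Oliver free: 08:30-13:00, 14:00-15:00, 17:00-17:30.
Elena free: 10:00-10:30, 13:00-15:30, 17:00-19:00 (invert busy blocks within the working day).
Carol free: 08:00-11:30, 12:00-14:30 (invert busy blocks within the working day).
Bashir: not fully free for 08:00-09:30. Omar: not fully free for 08:00-09:30. Oliver: not fully free for 08:00-09:30. Elena: not fully free for 08:00-09:30. Carol: free for 08:00-09:30.

Bashir, Elena, Oliver, Omar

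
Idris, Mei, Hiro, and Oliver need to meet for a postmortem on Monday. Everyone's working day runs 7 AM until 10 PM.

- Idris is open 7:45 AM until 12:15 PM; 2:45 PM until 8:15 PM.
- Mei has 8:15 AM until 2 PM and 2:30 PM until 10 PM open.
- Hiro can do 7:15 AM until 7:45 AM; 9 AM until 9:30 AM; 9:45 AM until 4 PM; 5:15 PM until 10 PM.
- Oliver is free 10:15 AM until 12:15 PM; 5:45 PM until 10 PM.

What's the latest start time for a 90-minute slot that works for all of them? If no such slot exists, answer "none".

18:45

Idris ∩ Mei: 08:15-12:15, 14:45-20:15.
Idris ∩ Mei ∩ Hiro: 09:00-09:30, 09:45-12:15, 14:45-16:00, 17:15-20:15.
Idris ∩ Mei ∩ Hiro ∩ Oliver: 10:15-12:15, 17:45-20:15.
The last common window of at least 90 minutes is 17:45-20:15; a 90-minute meeting can start as late as 18:45 and still end by 20:15.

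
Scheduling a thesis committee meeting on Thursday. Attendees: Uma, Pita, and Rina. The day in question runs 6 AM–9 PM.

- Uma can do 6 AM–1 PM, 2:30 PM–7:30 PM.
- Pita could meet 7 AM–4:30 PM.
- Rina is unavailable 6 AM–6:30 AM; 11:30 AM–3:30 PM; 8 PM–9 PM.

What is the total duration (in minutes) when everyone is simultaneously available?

330

Uma free: 06:00-13:00, 14:30-19:30.
Pita free: 07:00-16:30.
Rina free: 06:30-11:30, 15:30-20:00 (invert busy blocks within the working day).
Uma ∩ Pita: 07:00-13:00, 14:30-16:30.
Uma ∩ Pita ∩ Rina: 07:00-11:30, 15:30-16:30.
So the common availability across everyone is 07:00-11:30, 15:30-16:30.
Summing the common windows: 270 + 60 = 330 minutes.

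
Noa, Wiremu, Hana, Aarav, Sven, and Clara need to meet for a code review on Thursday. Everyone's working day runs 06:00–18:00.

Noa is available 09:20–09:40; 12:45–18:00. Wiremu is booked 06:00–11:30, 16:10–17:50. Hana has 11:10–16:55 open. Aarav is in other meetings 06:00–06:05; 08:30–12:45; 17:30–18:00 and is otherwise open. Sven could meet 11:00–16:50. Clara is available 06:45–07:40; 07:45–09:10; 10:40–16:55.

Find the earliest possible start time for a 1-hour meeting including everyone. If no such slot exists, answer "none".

12:45

Noa free: 09:20-09:40, 12:45-18:00.
Wiremu free: 11:30-16:10, 17:50-18:00 (invert busy blocks within the working day).
Hana free: 11:10-16:55.
Aarav free: 06:05-08:30, 12:45-17:30 (invert busy blocks within the working day).
Sven free: 11:00-16:50.
Clara free: 06:45-07:40, 07:45-09:10, 10:40-16:55.
Noa ∩ Wiremu: 12:45-16:10, 17:50-18:00.
Noa ∩ Wiremu ∩ Hana: 12:45-16:10.
Noa ∩ Wiremu ∩ Hana ∩ Aarav: 12:45-16:10.
Noa ∩ Wiremu ∩ Hana ∩ Aarav ∩ Sven: 12:45-16:10.
Noa ∩ Wiremu ∩ Hana ∩ Aarav ∩ Sven ∩ Clara: 12:45-16:10.
The first common window of at least 60 minutes is 12:45-16:10, so the earliest start is 12:45.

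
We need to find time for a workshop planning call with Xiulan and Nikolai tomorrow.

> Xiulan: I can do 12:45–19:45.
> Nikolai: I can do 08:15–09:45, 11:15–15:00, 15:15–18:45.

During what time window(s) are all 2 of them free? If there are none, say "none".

Xiulan ∩ Nikolai: 12:45-15:00, 15:15-18:45.

12:45-15:00, 15:15-18:45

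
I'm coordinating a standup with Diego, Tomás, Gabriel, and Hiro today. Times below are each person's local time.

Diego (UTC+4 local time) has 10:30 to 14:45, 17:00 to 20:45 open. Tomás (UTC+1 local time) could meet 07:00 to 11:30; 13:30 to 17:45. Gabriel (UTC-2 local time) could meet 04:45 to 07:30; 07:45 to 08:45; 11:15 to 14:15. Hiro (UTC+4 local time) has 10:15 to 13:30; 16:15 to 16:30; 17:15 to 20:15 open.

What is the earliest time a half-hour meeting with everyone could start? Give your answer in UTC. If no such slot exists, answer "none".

Diego in UTC: 06:30-10:45, 13:00-16:45 (subtract 4h to convert from UTC+4).
Tomás in UTC: 06:00-10:30, 12:30-16:45 (subtract 1h to convert from UTC+1).
Gabriel in UTC: 06:45-09:30, 09:45-10:45, 13:15-16:15 (add 2h to convert from UTC-2).
Hiro in UTC: 06:15-09:30, 12:15-12:30, 13:15-16:15 (subtract 4h to convert from UTC+4).
Diego ∩ Tomás: 06:30-10:30, 13:00-16:45.
Diego ∩ Tomás ∩ Gabriel: 06:45-09:30, 09:45-10:30, 13:15-16:15.
Diego ∩ Tomás ∩ Gabriel ∩ Hiro: 06:45-09:30, 13:15-16:15.
The first common window of at least 30 minutes is 06:45-09:30, so the earliest start is 06:45.

06:45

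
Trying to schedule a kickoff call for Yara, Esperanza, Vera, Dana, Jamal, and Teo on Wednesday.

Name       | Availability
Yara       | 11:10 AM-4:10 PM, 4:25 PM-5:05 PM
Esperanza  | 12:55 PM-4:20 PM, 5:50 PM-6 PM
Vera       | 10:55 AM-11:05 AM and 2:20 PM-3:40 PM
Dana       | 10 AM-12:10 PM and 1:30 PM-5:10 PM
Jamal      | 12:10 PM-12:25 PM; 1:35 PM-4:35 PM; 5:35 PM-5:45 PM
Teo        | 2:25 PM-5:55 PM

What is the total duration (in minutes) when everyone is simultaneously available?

Yara ∩ Esperanza: 12:55-16:10.
Yara ∩ Esperanza ∩ Vera: 14:20-15:40.
Yara ∩ Esperanza ∩ Vera ∩ Dana: 14:20-15:40.
Yara ∩ Esperanza ∩ Vera ∩ Dana ∩ Jamal: 14:20-15:40.
Yara ∩ Esperanza ∩ Vera ∩ Dana ∩ Jamal ∩ Teo: 14:25-15:40.
Those are the intersection windows.
That's a single block of 75 minutes.

75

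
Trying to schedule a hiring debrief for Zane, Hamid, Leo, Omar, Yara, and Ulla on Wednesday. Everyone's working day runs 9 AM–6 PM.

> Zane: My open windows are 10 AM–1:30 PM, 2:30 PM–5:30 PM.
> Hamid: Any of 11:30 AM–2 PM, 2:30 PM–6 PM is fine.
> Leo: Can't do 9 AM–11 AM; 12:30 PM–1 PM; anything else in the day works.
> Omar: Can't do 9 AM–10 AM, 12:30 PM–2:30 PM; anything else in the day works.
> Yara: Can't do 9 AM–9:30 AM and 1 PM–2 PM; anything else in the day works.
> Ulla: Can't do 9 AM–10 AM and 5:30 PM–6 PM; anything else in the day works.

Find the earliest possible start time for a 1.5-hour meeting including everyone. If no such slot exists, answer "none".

14:30

Zane free: 10:00-13:30, 14:30-17:30.
Hamid free: 11:30-14:00, 14:30-18:00.
Leo free: 11:00-12:30, 13:00-18:00 (invert busy blocks within the working day).
Omar free: 10:00-12:30, 14:30-18:00 (invert busy blocks within the working day).
Yara free: 09:30-13:00, 14:00-18:00 (invert busy blocks within the working day).
Ulla free: 10:00-17:30 (invert busy blocks within the working day).
Zane ∩ Hamid: 11:30-13:30, 14:30-17:30.
Zane ∩ Hamid ∩ Leo: 11:30-12:30, 13:00-13:30, 14:30-17:30.
Zane ∩ Hamid ∩ Leo ∩ Omar: 11:30-12:30, 14:30-17:30.
Zane ∩ Hamid ∩ Leo ∩ Omar ∩ Yara: 11:30-12:30, 14:30-17:30.
Zane ∩ Hamid ∩ Leo ∩ Omar ∩ Yara ∩ Ulla: 11:30-12:30, 14:30-17:30.
The first common window of at least 90 minutes is 14:30-17:30, so the earliest start is 14:30.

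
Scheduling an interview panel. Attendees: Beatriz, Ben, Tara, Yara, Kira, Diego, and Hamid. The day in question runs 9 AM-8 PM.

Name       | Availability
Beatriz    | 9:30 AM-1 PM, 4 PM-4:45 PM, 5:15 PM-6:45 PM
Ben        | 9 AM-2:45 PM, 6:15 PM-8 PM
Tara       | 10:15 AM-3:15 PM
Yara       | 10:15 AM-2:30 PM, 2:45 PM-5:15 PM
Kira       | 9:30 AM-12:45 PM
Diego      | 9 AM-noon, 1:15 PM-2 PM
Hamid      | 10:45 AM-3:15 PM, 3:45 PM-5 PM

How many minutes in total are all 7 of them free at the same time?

75

Beatriz ∩ Ben: 09:30-13:00, 18:15-18:45.
Beatriz ∩ Ben ∩ Tara: 10:15-13:00.
Beatriz ∩ Ben ∩ Tara ∩ Yara: 10:15-13:00.
Beatriz ∩ Ben ∩ Tara ∩ Yara ∩ Kira: 10:15-12:45.
Beatriz ∩ Ben ∩ Tara ∩ Yara ∩ Kira ∩ Diego: 10:15-12:00.
Beatriz ∩ Ben ∩ Tara ∩ Yara ∩ Kira ∩ Diego ∩ Hamid: 10:45-12:00.
Those are the intersection windows.
That's a single block of 75 minutes.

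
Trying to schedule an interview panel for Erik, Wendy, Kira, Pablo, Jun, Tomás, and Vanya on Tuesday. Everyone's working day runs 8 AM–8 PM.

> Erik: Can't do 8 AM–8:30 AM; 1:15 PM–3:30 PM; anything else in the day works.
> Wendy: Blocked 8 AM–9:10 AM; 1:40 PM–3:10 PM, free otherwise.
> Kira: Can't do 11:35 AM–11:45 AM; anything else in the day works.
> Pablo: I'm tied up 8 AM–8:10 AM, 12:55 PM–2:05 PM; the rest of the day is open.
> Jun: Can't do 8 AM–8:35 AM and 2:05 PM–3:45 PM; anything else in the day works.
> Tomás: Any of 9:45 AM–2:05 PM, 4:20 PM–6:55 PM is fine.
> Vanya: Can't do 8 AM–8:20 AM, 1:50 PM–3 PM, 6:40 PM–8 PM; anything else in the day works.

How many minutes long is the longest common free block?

Erik free: 08:30-13:15, 15:30-20:00 (invert busy blocks within the working day).
Wendy free: 09:10-13:40, 15:10-20:00 (invert busy blocks within the working day).
Kira free: 08:00-11:35, 11:45-20:00 (invert busy blocks within the working day).
Pablo free: 08:10-12:55, 14:05-20:00 (invert busy blocks within the working day).
Jun free: 08:35-14:05, 15:45-20:00 (invert busy blocks within the working day).
Tomás free: 09:45-14:05, 16:20-18:55.
Vanya free: 08:20-13:50, 15:00-18:40 (invert busy blocks within the working day).
Erik ∩ Wendy: 09:10-13:15, 15:30-20:00.
Erik ∩ Wendy ∩ Kira: 09:10-11:35, 11:45-13:15, 15:30-20:00.
Erik ∩ Wendy ∩ Kira ∩ Pablo: 09:10-11:35, 11:45-12:55, 15:30-20:00.
Erik ∩ Wendy ∩ Kira ∩ Pablo ∩ Jun: 09:10-11:35, 11:45-12:55, 15:45-20:00.
Erik ∩ Wendy ∩ Kira ∩ Pablo ∩ Jun ∩ Tomás: 09:45-11:35, 11:45-12:55, 16:20-18:55.
Erik ∩ Wendy ∩ Kira ∩ Pablo ∩ Jun ∩ Tomás ∩ Vanya: 09:45-11:35, 11:45-12:55, 16:20-18:40.
So the common availability across everyone is 09:45-11:35, 11:45-12:55, 16:20-18:40.
The longest is 16:20-18:40 at 140 minutes.

140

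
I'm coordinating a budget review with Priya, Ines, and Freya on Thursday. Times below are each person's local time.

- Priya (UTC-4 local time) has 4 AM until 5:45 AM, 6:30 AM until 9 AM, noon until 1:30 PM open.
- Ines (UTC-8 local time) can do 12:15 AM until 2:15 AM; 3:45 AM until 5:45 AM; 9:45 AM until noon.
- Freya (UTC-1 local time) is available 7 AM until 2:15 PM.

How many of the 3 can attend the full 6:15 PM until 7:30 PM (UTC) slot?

Priya in UTC: 08:00-09:45, 10:30-13:00, 16:00-17:30 (add 4h to convert from UTC-4).
Ines in UTC: 08:15-10:15, 11:45-13:45, 17:45-20:00 (add 8h to convert from UTC-8).
Freya in UTC: 08:00-15:15 (add 1h to convert from UTC-1).
Ines can make the full 18:15-19:30 slot — that's 1.

1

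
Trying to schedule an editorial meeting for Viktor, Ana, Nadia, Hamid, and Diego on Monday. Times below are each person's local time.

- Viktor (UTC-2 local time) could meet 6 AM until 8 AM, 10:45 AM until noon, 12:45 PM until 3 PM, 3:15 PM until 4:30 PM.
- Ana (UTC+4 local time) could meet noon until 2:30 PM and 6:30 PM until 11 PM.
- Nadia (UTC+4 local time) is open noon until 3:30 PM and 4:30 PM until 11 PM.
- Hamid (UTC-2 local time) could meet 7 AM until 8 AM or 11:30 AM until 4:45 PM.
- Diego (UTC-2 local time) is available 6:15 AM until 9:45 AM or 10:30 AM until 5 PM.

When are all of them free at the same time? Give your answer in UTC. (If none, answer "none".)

Viktor in UTC: 08:00-10:00, 12:45-14:00, 14:45-17:00, 17:15-18:30 (add 2h to convert from UTC-2).
Ana in UTC: 08:00-10:30, 14:30-19:00 (subtract 4h to convert from UTC+4).
Nadia in UTC: 08:00-11:30, 12:30-19:00 (subtract 4h to convert from UTC+4).
Hamid in UTC: 09:00-10:00, 13:30-18:45 (add 2h to convert from UTC-2).
Diego in UTC: 08:15-11:45, 12:30-19:00 (add 2h to convert from UTC-2).
Viktor ∩ Ana: 08:00-10:00, 14:45-17:00, 17:15-18:30.
Viktor ∩ Ana ∩ Nadia: 08:00-10:00, 14:45-17:00, 17:15-18:30.
Viktor ∩ Ana ∩ Nadia ∩ Hamid: 09:00-10:00, 14:45-17:00, 17:15-18:30.
Viktor ∩ Ana ∩ Nadia ∩ Hamid ∩ Diego: 09:00-10:00, 14:45-17:00, 17:15-18:30.
So the common availability across everyone is 09:00-10:00, 14:45-17:00, 17:15-18:30.

09:00-10:00, 14:45-17:00, 17:15-18:30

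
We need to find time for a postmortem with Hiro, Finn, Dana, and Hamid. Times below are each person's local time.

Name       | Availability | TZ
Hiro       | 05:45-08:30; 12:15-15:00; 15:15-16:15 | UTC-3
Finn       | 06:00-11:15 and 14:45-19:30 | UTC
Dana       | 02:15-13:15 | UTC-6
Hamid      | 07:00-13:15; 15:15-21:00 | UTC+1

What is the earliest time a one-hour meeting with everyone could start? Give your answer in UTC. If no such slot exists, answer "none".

Hiro in UTC: 08:45-11:30, 15:15-18:00, 18:15-19:15 (add 3h to convert from UTC-3).
Finn in UTC: 06:00-11:15, 14:45-19:30.
Dana in UTC: 08:15-19:15 (add 6h to convert from UTC-6).
Hamid in UTC: 06:00-12:15, 14:15-20:00 (subtract 1h to convert from UTC+1).
Hiro ∩ Finn: 08:45-11:15, 15:15-18:00, 18:15-19:15.
Hiro ∩ Finn ∩ Dana: 08:45-11:15, 15:15-18:00, 18:15-19:15.
Hiro ∩ Finn ∩ Dana ∩ Hamid: 08:45-11:15, 15:15-18:00, 18:15-19:15.
The first common window of at least 60 minutes is 08:45-11:15, so the earliest start is 08:45.

08:45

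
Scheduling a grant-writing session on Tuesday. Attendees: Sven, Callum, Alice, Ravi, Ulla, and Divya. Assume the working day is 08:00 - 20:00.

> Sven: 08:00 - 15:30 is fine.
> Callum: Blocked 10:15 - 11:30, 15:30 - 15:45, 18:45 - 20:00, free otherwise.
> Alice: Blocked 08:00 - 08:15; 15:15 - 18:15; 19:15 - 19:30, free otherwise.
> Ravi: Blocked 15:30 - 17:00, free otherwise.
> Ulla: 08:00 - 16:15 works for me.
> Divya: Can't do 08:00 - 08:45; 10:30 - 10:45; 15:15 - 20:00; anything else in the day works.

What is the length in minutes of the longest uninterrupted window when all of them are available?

225

Sven free: 08:00-15:30.
Callum free: 08:00-10:15, 11:30-15:30, 15:45-18:45 (invert busy blocks within the working day).
Alice free: 08:15-15:15, 18:15-19:15, 19:30-20:00 (invert busy blocks within the working day).
Ravi free: 08:00-15:30, 17:00-20:00 (invert busy blocks within the working day).
Ulla free: 08:00-16:15.
Divya free: 08:45-10:30, 10:45-15:15 (invert busy blocks within the working day).
Sven ∩ Callum: 08:00-10:15, 11:30-15:30.
Sven ∩ Callum ∩ Alice: 08:15-10:15, 11:30-15:15.
Sven ∩ Callum ∩ Alice ∩ Ravi: 08:15-10:15, 11:30-15:15.
Sven ∩ Callum ∩ Alice ∩ Ravi ∩ Ulla: 08:15-10:15, 11:30-15:15.
Sven ∩ Callum ∩ Alice ∩ Ravi ∩ Ulla ∩ Divya: 08:45-10:15, 11:30-15:15.
So the common availability across everyone is 08:45-10:15, 11:30-15:15.
The longest is 11:30-15:15 at 225 minutes.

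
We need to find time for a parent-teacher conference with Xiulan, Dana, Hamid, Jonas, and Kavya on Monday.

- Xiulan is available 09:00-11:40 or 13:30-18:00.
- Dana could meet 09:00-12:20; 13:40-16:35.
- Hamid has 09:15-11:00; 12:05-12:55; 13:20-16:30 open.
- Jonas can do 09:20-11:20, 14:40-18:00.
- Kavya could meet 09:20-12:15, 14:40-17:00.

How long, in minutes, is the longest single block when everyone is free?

Xiulan ∩ Dana: 09:00-11:40, 13:40-16:35.
Xiulan ∩ Dana ∩ Hamid: 09:15-11:00, 13:40-16:30.
Xiulan ∩ Dana ∩ Hamid ∩ Jonas: 09:20-11:00, 14:40-16:30.
Xiulan ∩ Dana ∩ Hamid ∩ Jonas ∩ Kavya: 09:20-11:00, 14:40-16:30.
So the common availability across everyone is 09:20-11:00, 14:40-16:30.
The longest is 14:40-16:30 at 110 minutes.

110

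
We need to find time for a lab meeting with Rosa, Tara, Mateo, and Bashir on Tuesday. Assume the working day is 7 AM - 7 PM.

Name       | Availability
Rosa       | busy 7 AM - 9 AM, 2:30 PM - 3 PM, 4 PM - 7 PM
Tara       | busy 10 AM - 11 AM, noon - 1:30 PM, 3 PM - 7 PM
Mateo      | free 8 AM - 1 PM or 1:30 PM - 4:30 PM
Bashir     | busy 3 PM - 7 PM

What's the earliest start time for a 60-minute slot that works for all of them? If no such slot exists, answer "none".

Rosa free: 09:00-14:30, 15:00-16:00 (invert busy blocks within the working day).
Tara free: 07:00-10:00, 11:00-12:00, 13:30-15:00 (invert busy blocks within the working day).
Mateo free: 08:00-13:00, 13:30-16:30.
Bashir free: 07:00-15:00 (invert busy blocks within the working day).
Rosa ∩ Tara: 09:00-10:00, 11:00-12:00, 13:30-14:30.
Rosa ∩ Tara ∩ Mateo: 09:00-10:00, 11:00-12:00, 13:30-14:30.
Rosa ∩ Tara ∩ Mateo ∩ Bashir: 09:00-10:00, 11:00-12:00, 13:30-14:30.
The first common window of at least 60 minutes is 09:00-10:00, so the earliest start is 09:00.

09:00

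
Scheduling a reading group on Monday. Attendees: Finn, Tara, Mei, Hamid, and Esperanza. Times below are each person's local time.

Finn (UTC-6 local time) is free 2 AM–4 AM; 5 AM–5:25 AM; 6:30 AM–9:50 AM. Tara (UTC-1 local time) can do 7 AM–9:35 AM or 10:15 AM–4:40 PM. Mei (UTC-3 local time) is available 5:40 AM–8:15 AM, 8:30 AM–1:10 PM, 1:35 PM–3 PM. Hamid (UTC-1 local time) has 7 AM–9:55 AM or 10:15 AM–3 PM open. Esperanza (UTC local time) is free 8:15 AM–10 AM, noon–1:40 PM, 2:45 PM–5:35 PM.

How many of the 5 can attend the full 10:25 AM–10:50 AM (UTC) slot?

Finn in UTC: 08:00-10:00, 11:00-11:25, 12:30-15:50 (add 6h to convert from UTC-6).
Tara in UTC: 08:00-10:35, 11:15-17:40 (add 1h to convert from UTC-1).
Mei in UTC: 08:40-11:15, 11:30-16:10, 16:35-18:00 (add 3h to convert from UTC-3).
Hamid in UTC: 08:00-10:55, 11:15-16:00 (add 1h to convert from UTC-1).
Esperanza in UTC: 08:15-10:00, 12:00-13:40, 14:45-17:35.
Mei and Hamid can make the full 10:25-10:50 slot — that's 2.

2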